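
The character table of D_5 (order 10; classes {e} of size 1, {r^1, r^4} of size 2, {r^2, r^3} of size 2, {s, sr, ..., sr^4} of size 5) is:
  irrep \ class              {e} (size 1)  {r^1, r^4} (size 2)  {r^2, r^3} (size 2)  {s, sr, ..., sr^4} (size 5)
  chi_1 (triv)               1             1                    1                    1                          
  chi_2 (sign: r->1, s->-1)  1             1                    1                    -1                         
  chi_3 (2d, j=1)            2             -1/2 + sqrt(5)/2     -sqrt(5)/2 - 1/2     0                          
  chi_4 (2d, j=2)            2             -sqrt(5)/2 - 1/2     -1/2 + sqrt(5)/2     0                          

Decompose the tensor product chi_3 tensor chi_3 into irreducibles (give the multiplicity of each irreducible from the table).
chi_3 tensor chi_3 = chi_1 + chi_2 + chi_4 (all other irreducibles have multiplicity 0).

Proof sketch: The character of a tensor product is the pointwise product (chi_3 * chi_3)(C) = chi_3(C) * chi_3(C):
  {e}: (2)*(2), {r^1, r^4}: (-1/2 + sqrt(5)/2)*(-1/2 + sqrt(5)/2), {r^2, r^3}: (-sqrt(5)/2 - 1/2)*(-sqrt(5)/2 - 1/2), {s, sr, ..., sr^4}: (0)*(0)
so (chi_3 * chi_3) takes values
  {e} -> 4, {r^1, r^4} -> 3/2 - sqrt(5)/2, {r^2, r^3} -> sqrt(5)/2 + 3/2, {s, sr, ..., sr^4} -> 0.
Now take the inner product of this character with each irreducible chi from the table, <chi_3*chi_3, chi> = (1/10) sum_C |C| (chi_3*chi_3)(C) conj(chi(C)):
  <chi_3*chi_3, chi_1> = (1/10)[1*(4)*conj(1) + 2*(3/2 - sqrt(5)/2)*conj(1) + 2*(sqrt(5)/2 + 3/2)*conj(1) + 5*(0)*conj(1)]
      = (1/10)[(4) + (3 - sqrt(5)) + (sqrt(5) + 3) + (0)] = 10/10 = 1
  <chi_3*chi_3, chi_2> = (1/10)[1*(4)*conj(1) + 2*(3/2 - sqrt(5)/2)*conj(1) + 2*(sqrt(5)/2 + 3/2)*conj(1) + 5*(0)*conj(-1)]
      = (1/10)[(4) + (3 - sqrt(5)) + (sqrt(5) + 3) + (0)] = 10/10 = 1
  <chi_3*chi_3, chi_3> = (1/10)[1*(4)*conj(2) + 2*(3/2 - sqrt(5)/2)*conj(-1/2 + sqrt(5)/2) + 2*(sqrt(5)/2 + 3/2)*conj(-sqrt(5)/2 - 1/2) + 5*(0)*conj(0)]
      = (1/10)[(8) + (-4 + 2*sqrt(5)) + (-2*sqrt(5) - 4) + (0)] = 0/10 = 0
  <chi_3*chi_3, chi_4> = (1/10)[1*(4)*conj(2) + 2*(3/2 - sqrt(5)/2)*conj(-sqrt(5)/2 - 1/2) + 2*(sqrt(5)/2 + 3/2)*conj(-1/2 + sqrt(5)/2) + 5*(0)*conj(0)]
      = (1/10)[(8) + (1 - sqrt(5)) + (1 + sqrt(5)) + (0)] = 10/10 = 1
Hence the multiplicities are chi_1: 1, chi_2: 1, chi_4: 1. Dimension check: dim(chi_3)*dim(chi_3) = 2*2 = 4 and sum (mult * dim) = 1*1 + 1*1 + 1*2 = 4.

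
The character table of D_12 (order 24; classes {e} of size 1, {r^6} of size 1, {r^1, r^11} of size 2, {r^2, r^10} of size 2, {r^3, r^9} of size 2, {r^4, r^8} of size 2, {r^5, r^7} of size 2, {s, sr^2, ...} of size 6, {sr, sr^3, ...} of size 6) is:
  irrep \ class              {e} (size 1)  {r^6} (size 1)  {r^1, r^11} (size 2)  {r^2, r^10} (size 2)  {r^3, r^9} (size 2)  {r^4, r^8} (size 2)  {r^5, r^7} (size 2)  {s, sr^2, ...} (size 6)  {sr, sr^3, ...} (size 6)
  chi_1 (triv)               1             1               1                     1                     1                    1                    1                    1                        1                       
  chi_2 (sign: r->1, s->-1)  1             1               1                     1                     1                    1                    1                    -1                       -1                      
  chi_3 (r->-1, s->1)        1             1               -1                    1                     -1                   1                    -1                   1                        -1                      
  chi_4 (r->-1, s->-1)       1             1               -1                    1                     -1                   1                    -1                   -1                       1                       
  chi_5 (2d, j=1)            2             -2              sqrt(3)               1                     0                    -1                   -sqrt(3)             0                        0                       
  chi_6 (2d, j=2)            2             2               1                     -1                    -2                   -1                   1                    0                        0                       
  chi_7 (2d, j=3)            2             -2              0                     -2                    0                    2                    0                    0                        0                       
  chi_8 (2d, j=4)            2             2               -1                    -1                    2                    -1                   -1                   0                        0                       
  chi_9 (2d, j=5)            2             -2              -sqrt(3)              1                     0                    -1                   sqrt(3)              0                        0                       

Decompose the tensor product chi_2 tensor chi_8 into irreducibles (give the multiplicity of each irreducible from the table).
chi_2 tensor chi_8 = chi_8 (all other irreducibles have multiplicity 0).

Proof sketch: The character of a tensor product is the pointwise product (chi_2 * chi_8)(C) = chi_2(C) * chi_8(C):
  {e}: (1)*(2), {r^6}: (1)*(2), {r^1, r^11}: (1)*(-1), {r^2, r^10}: (1)*(-1), {r^3, r^9}: (1)*(2), {r^4, r^8}: (1)*(-1), {r^5, r^7}: (1)*(-1), {s, sr^2, ...}: (-1)*(0), {sr, sr^3, ...}: (-1)*(0)
so (chi_2 * chi_8) takes values
  {e} -> 2, {r^6} -> 2, {r^1, r^11} -> -1, {r^2, r^10} -> -1, {r^3, r^9} -> 2, {r^4, r^8} -> -1, {r^5, r^7} -> -1, {s, sr^2, ...} -> 0, {sr, sr^3, ...} -> 0.
Now take the inner product of this character with each irreducible chi from the table, <chi_2*chi_8, chi> = (1/24) sum_C |C| (chi_2*chi_8)(C) conj(chi(C)):
  <chi_2*chi_8, chi_1> = (1/24)[1*(2)*conj(1) + 1*(2)*conj(1) + 2*(-1)*conj(1) + 2*(-1)*conj(1) + 2*(2)*conj(1) + 2*(-1)*conj(1) + 2*(-1)*conj(1) + 6*(0)*conj(1) + 6*(0)*conj(1)]
      = (1/24)[(2) + (2) + (-2) + (-2) + (4) + (-2) + (-2) + (0) + (0)] = 0/24 = 0
  <chi_2*chi_8, chi_2> = (1/24)[1*(2)*conj(1) + 1*(2)*conj(1) + 2*(-1)*conj(1) + 2*(-1)*conj(1) + 2*(2)*conj(1) + 2*(-1)*conj(1) + 2*(-1)*conj(1) + 6*(0)*conj(-1) + 6*(0)*conj(-1)]
      = (1/24)[(2) + (2) + (-2) + (-2) + (4) + (-2) + (-2) + (0) + (0)] = 0/24 = 0
  <chi_2*chi_8, chi_3> = (1/24)[1*(2)*conj(1) + 1*(2)*conj(1) + 2*(-1)*conj(-1) + 2*(-1)*conj(1) + 2*(2)*conj(-1) + 2*(-1)*conj(1) + 2*(-1)*conj(-1) + 6*(0)*conj(1) + 6*(0)*conj(-1)]
      = (1/24)[(2) + (2) + (2) + (-2) + (-4) + (-2) + (2) + (0) + (0)] = 0/24 = 0
  <chi_2*chi_8, chi_4> = (1/24)[1*(2)*conj(1) + 1*(2)*conj(1) + 2*(-1)*conj(-1) + 2*(-1)*conj(1) + 2*(2)*conj(-1) + 2*(-1)*conj(1) + 2*(-1)*conj(-1) + 6*(0)*conj(-1) + 6*(0)*conj(1)]
      = (1/24)[(2) + (2) + (2) + (-2) + (-4) + (-2) + (2) + (0) + (0)] = 0/24 = 0
  <chi_2*chi_8, chi_5> = (1/24)[1*(2)*conj(2) + 1*(2)*conj(-2) + 2*(-1)*conj(sqrt(3)) + 2*(-1)*conj(1) + 2*(2)*conj(0) + 2*(-1)*conj(-1) + 2*(-1)*conj(-sqrt(3)) + 6*(0)*conj(0) + 6*(0)*conj(0)]
      = (1/24)[(4) + (-4) + (-2*sqrt(3)) + (-2) + (0) + (2) + (2*sqrt(3)) + (0) + (0)] = 0/24 = 0
  <chi_2*chi_8, chi_6> = (1/24)[1*(2)*conj(2) + 1*(2)*conj(2) + 2*(-1)*conj(1) + 2*(-1)*conj(-1) + 2*(2)*conj(-2) + 2*(-1)*conj(-1) + 2*(-1)*conj(1) + 6*(0)*conj(0) + 6*(0)*conj(0)]
      = (1/24)[(4) + (4) + (-2) + (2) + (-8) + (2) + (-2) + (0) + (0)] = 0/24 = 0
  <chi_2*chi_8, chi_7> = (1/24)[1*(2)*conj(2) + 1*(2)*conj(-2) + 2*(-1)*conj(0) + 2*(-1)*conj(-2) + 2*(2)*conj(0) + 2*(-1)*conj(2) + 2*(-1)*conj(0) + 6*(0)*conj(0) + 6*(0)*conj(0)]
      = (1/24)[(4) + (-4) + (0) + (4) + (0) + (-4) + (0) + (0) + (0)] = 0/24 = 0
  <chi_2*chi_8, chi_8> = (1/24)[1*(2)*conj(2) + 1*(2)*conj(2) + 2*(-1)*conj(-1) + 2*(-1)*conj(-1) + 2*(2)*conj(2) + 2*(-1)*conj(-1) + 2*(-1)*conj(-1) + 6*(0)*conj(0) + 6*(0)*conj(0)]
      = (1/24)[(4) + (4) + (2) + (2) + (8) + (2) + (2) + (0) + (0)] = 24/24 = 1
  <chi_2*chi_8, chi_9> = (1/24)[1*(2)*conj(2) + 1*(2)*conj(-2) + 2*(-1)*conj(-sqrt(3)) + 2*(-1)*conj(1) + 2*(2)*conj(0) + 2*(-1)*conj(-1) + 2*(-1)*conj(sqrt(3)) + 6*(0)*conj(0) + 6*(0)*conj(0)]
      = (1/24)[(4) + (-4) + (2*sqrt(3)) + (-2) + (0) + (2) + (-2*sqrt(3)) + (0) + (0)] = 0/24 = 0
Hence the multiplicities are chi_8: 1. Dimension check: dim(chi_2)*dim(chi_8) = 1*2 = 2 and sum (mult * dim) = 1*2 = 2.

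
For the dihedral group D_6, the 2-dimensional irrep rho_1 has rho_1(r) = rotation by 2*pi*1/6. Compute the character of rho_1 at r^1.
chi_{rho_1}(r^1) = 2*cos(2*pi*1*1/6) = 1

rho_1(r^1) is rotation by angle 2*pi*1*1/6, whose trace is 2*cos(2*pi*1*1/6) = 1.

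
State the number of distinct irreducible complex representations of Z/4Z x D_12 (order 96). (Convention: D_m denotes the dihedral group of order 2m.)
36

Details: The number of irreducible complex representations of a finite group equals its number of conjugacy classes. For a direct product, #classes(G x H) = #classes(G) * #classes(H). Z/4Z has 4 classes (abelian), D_12 has 9 classes, so 4 * 9 = 36, so Z/4Z x D_12 (order 96) has exactly 36 irreducible complex representations.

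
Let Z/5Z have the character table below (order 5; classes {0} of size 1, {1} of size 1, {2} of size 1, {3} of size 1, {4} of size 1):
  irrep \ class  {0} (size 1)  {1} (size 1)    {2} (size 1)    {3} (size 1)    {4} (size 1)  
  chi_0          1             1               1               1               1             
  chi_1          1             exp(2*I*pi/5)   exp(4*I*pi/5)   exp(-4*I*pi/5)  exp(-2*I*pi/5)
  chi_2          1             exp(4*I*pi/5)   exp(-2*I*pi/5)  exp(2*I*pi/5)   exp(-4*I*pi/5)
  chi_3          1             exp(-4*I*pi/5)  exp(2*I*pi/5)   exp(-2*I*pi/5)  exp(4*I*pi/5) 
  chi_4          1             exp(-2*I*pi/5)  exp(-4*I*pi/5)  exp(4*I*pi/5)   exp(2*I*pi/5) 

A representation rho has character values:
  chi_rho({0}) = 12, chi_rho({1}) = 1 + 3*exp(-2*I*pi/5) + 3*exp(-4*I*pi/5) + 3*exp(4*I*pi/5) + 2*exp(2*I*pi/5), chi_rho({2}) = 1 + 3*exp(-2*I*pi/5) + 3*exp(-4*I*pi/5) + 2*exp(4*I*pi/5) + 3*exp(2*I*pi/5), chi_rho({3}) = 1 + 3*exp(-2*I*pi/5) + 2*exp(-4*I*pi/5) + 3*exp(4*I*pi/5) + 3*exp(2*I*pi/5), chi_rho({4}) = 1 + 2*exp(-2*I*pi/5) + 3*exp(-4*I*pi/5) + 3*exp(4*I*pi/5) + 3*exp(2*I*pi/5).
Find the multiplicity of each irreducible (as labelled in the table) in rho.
Multiplicities: chi_0: 1, chi_1: 2, chi_2: 3, chi_3: 3, chi_4: 3.

Derivation: Use <chi_rho, chi> = (1/|G|) sum_C |C| * chi_rho(C) * conj(chi(C)) with |G| = 5 for each irreducible chi in the table:
  <chi_rho, chi_0> = (1/5)[1*(12)*conj(1) + 1*(1 + 3*exp(-2*I*pi/5) + 3*exp(-4*I*pi/5) + 3*exp(4*I*pi/5) + 2*exp(2*I*pi/5))*conj(1) + 1*(1 + 3*exp(-2*I*pi/5) + 3*exp(-4*I*pi/5) + 2*exp(4*I*pi/5) + 3*exp(2*I*pi/5))*conj(1) + 1*(1 + 3*exp(-2*I*pi/5) + 2*exp(-4*I*pi/5) + 3*exp(4*I*pi/5) + 3*exp(2*I*pi/5))*conj(1) + 1*(1 + 2*exp(-2*I*pi/5) + 3*exp(-4*I*pi/5) + 3*exp(4*I*pi/5) + 3*exp(2*I*pi/5))*conj(1)]
      = (1/5)[(12) + (1 + 3*exp(-2*I*pi/5) + 3*exp(-4*I*pi/5) + 3*exp(4*I*pi/5) + 2*exp(2*I*pi/5)) + (1 + 3*exp(-2*I*pi/5) + 3*exp(-4*I*pi/5) + 2*exp(4*I*pi/5) + 3*exp(2*I*pi/5)) + (1 + 3*exp(-2*I*pi/5) + 2*exp(-4*I*pi/5) + 3*exp(4*I*pi/5) + 3*exp(2*I*pi/5)) + (1 + 2*exp(-2*I*pi/5) + 3*exp(-4*I*pi/5) + 3*exp(4*I*pi/5) + 3*exp(2*I*pi/5))] = 5/5 = 1
  <chi_rho, chi_1> = (1/5)[1*(12)*conj(1) + 1*(1 + 3*exp(-2*I*pi/5) + 3*exp(-4*I*pi/5) + 3*exp(4*I*pi/5) + 2*exp(2*I*pi/5))*conj(exp(2*I*pi/5)) + 1*(1 + 3*exp(-2*I*pi/5) + 3*exp(-4*I*pi/5) + 2*exp(4*I*pi/5) + 3*exp(2*I*pi/5))*conj(exp(4*I*pi/5)) + 1*(1 + 3*exp(-2*I*pi/5) + 2*exp(-4*I*pi/5) + 3*exp(4*I*pi/5) + 3*exp(2*I*pi/5))*conj(exp(-4*I*pi/5)) + 1*(1 + 2*exp(-2*I*pi/5) + 3*exp(-4*I*pi/5) + 3*exp(4*I*pi/5) + 3*exp(2*I*pi/5))*conj(exp(-2*I*pi/5))]
      = (1/5)[(12) + (2 + 3*exp(-4*I*pi/5) + exp(-2*I*pi/5) + 3*exp(4*I*pi/5) + 3*exp(2*I*pi/5)) + (2 + 3*exp(-2*I*pi/5) + exp(-4*I*pi/5) + 3*exp(4*I*pi/5) + 3*exp(2*I*pi/5)) + (2 + 3*exp(-2*I*pi/5) + 3*exp(-4*I*pi/5) + exp(4*I*pi/5) + 3*exp(2*I*pi/5)) + (2 + 3*exp(-2*I*pi/5) + 3*exp(-4*I*pi/5) + exp(2*I*pi/5) + 3*exp(4*I*pi/5))] = 10/5 = 2
  <chi_rho, chi_2> = (1/5)[1*(12)*conj(1) + 1*(1 + 3*exp(-2*I*pi/5) + 3*exp(-4*I*pi/5) + 3*exp(4*I*pi/5) + 2*exp(2*I*pi/5))*conj(exp(4*I*pi/5)) + 1*(1 + 3*exp(-2*I*pi/5) + 3*exp(-4*I*pi/5) + 2*exp(4*I*pi/5) + 3*exp(2*I*pi/5))*conj(exp(-2*I*pi/5)) + 1*(1 + 3*exp(-2*I*pi/5) + 2*exp(-4*I*pi/5) + 3*exp(4*I*pi/5) + 3*exp(2*I*pi/5))*conj(exp(2*I*pi/5)) + 1*(1 + 2*exp(-2*I*pi/5) + 3*exp(-4*I*pi/5) + 3*exp(4*I*pi/5) + 3*exp(2*I*pi/5))*conj(exp(-4*I*pi/5))]
      = (1/5)[(12) + (3 + 2*exp(-2*I*pi/5) + exp(-4*I*pi/5) + 3*exp(4*I*pi/5) + 3*exp(2*I*pi/5)) + (3 + 3*exp(-2*I*pi/5) + 2*exp(-4*I*pi/5) + exp(2*I*pi/5) + 3*exp(4*I*pi/5)) + (3 + 3*exp(-4*I*pi/5) + exp(-2*I*pi/5) + 2*exp(4*I*pi/5) + 3*exp(2*I*pi/5)) + (3 + 3*exp(-2*I*pi/5) + 3*exp(-4*I*pi/5) + exp(4*I*pi/5) + 2*exp(2*I*pi/5))] = 15/5 = 3
  <chi_rho, chi_3> = (1/5)[1*(12)*conj(1) + 1*(1 + 3*exp(-2*I*pi/5) + 3*exp(-4*I*pi/5) + 3*exp(4*I*pi/5) + 2*exp(2*I*pi/5))*conj(exp(-4*I*pi/5)) + 1*(1 + 3*exp(-2*I*pi/5) + 3*exp(-4*I*pi/5) + 2*exp(4*I*pi/5) + 3*exp(2*I*pi/5))*conj(exp(2*I*pi/5)) + 1*(1 + 3*exp(-2*I*pi/5) + 2*exp(-4*I*pi/5) + 3*exp(4*I*pi/5) + 3*exp(2*I*pi/5))*conj(exp(-2*I*pi/5)) + 1*(1 + 2*exp(-2*I*pi/5) + 3*exp(-4*I*pi/5) + 3*exp(4*I*pi/5) + 3*exp(2*I*pi/5))*conj(exp(4*I*pi/5))]
      = (1/5)[(12) + (3 + 3*exp(-2*I*pi/5) + 2*exp(-4*I*pi/5) + exp(4*I*pi/5) + 3*exp(2*I*pi/5)) + (3 + 3*exp(-4*I*pi/5) + exp(-2*I*pi/5) + 3*exp(4*I*pi/5) + 2*exp(2*I*pi/5)) + (3 + 2*exp(-2*I*pi/5) + 3*exp(-4*I*pi/5) + exp(2*I*pi/5) + 3*exp(4*I*pi/5)) + (3 + 3*exp(-2*I*pi/5) + exp(-4*I*pi/5) + 2*exp(4*I*pi/5) + 3*exp(2*I*pi/5))] = 15/5 = 3
  <chi_rho, chi_4> = (1/5)[1*(12)*conj(1) + 1*(1 + 3*exp(-2*I*pi/5) + 3*exp(-4*I*pi/5) + 3*exp(4*I*pi/5) + 2*exp(2*I*pi/5))*conj(exp(-2*I*pi/5)) + 1*(1 + 3*exp(-2*I*pi/5) + 3*exp(-4*I*pi/5) + 2*exp(4*I*pi/5) + 3*exp(2*I*pi/5))*conj(exp(-4*I*pi/5)) + 1*(1 + 3*exp(-2*I*pi/5) + 2*exp(-4*I*pi/5) + 3*exp(4*I*pi/5) + 3*exp(2*I*pi/5))*conj(exp(4*I*pi/5)) + 1*(1 + 2*exp(-2*I*pi/5) + 3*exp(-4*I*pi/5) + 3*exp(4*I*pi/5) + 3*exp(2*I*pi/5))*conj(exp(2*I*pi/5))]
      = (1/5)[(12) + (3 + 3*exp(-2*I*pi/5) + 3*exp(-4*I*pi/5) + exp(2*I*pi/5) + 2*exp(4*I*pi/5)) + (3 + 2*exp(-2*I*pi/5) + 3*exp(-4*I*pi/5) + exp(4*I*pi/5) + 3*exp(2*I*pi/5)) + (3 + 3*exp(-2*I*pi/5) + exp(-4*I*pi/5) + 3*exp(4*I*pi/5) + 2*exp(2*I*pi/5)) + (3 + 2*exp(-4*I*pi/5) + exp(-2*I*pi/5) + 3*exp(4*I*pi/5) + 3*exp(2*I*pi/5))] = 15/5 = 3
(Exp terms are combined using exp(i*s)*conj(exp(i*t)) = exp(i*(s-t)), and sums of them are collapsed using the identity that for every m > 1 the m distinct m-th roots of unity sum to 0, e.g. 1 + exp(2*I*pi/3) + exp(-2*I*pi/3) = 0.)
Dimension check: dim(rho) = sum (mult * dim) = 1*1 + 2*1 + 3*1 + 3*1 + 3*1 = 12 = chi_rho(e) = 12.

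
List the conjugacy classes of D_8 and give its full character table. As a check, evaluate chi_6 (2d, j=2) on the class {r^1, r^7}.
Conjugacy classes: {e} of size 1, {r^4} of size 1, {r^1, r^7} of size 2, {r^2, r^6} of size 2, {r^3, r^5} of size 2, {s, sr^2, ...} of size 4, {sr, sr^3, ...} of size 4.
Character table:
  irrep \ class              {e} (size 1)  {r^4} (size 1)  {r^1, r^7} (size 2)  {r^2, r^6} (size 2)  {r^3, r^5} (size 2)  {s, sr^2, ...} (size 4)  {sr, sr^3, ...} (size 4)
  chi_1 (triv)               1             1               1                    1                    1                    1                        1                       
  chi_2 (sign: r->1, s->-1)  1             1               1                    1                    1                    -1                       -1                      
  chi_3 (r->-1, s->1)        1             1               -1                   1                    -1                   1                        -1                      
  chi_4 (r->-1, s->-1)       1             1               -1                   1                    -1                   -1                       1                       
  chi_5 (2d, j=1)            2             -2              sqrt(2)              0                    -sqrt(2)             0                        0                       
  chi_6 (2d, j=2)            2             2               0                    -2                   0                    0                        0                       
  chi_7 (2d, j=3)            2             -2              -sqrt(2)             0                    sqrt(2)              0                        0                       

Spot check: chi_6 (2d, j=2) on {r^1, r^7} = 0.

Working: D_8 has order 2*8 = 16 with 7 conjugacy classes, hence 7 irreducibles. Sum of squared dims 1 + 1 + 1 + 1 + 4 + 4 + 4 = 16 = |G|. Linear characters come from the abelianisation; the 2-dimensional irreps have character r^k -> 2*cos(2*pi*j*k/8), reflections -> 0.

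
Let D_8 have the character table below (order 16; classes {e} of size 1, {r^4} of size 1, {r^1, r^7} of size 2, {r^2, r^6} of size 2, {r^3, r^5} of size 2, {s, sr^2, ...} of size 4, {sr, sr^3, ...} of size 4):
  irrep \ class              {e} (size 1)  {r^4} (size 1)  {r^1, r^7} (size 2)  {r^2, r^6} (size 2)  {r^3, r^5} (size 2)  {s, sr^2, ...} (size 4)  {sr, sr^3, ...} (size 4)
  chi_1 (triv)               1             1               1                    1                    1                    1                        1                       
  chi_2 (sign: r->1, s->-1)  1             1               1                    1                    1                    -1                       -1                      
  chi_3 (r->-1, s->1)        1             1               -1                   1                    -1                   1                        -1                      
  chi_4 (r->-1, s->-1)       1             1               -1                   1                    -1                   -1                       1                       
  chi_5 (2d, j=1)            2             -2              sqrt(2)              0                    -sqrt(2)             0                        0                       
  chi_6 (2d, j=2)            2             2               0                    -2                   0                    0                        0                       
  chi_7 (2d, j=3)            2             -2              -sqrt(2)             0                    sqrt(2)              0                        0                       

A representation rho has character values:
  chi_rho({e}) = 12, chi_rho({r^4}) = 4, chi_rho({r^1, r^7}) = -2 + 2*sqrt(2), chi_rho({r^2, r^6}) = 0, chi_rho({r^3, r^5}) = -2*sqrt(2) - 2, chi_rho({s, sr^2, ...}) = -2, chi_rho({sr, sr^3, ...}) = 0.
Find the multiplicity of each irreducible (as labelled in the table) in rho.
Multiplicities: chi_1: 0, chi_2: 1, chi_3: 1, chi_4: 2, chi_5: 2, chi_6: 2, chi_7: 0.

Argument: Use <chi_rho, chi> = (1/|G|) sum_C |C| * chi_rho(C) * conj(chi(C)) with |G| = 16 for each irreducible chi in the table:
  <chi_rho, chi_1> = (1/16)[1*(12)*conj(1) + 1*(4)*conj(1) + 2*(-2 + 2*sqrt(2))*conj(1) + 2*(0)*conj(1) + 2*(-2*sqrt(2) - 2)*conj(1) + 4*(-2)*conj(1) + 4*(0)*conj(1)]
      = (1/16)[(12) + (4) + (-4 + 4*sqrt(2)) + (0) + (-4*sqrt(2) - 4) + (-8) + (0)] = 0/16 = 0
  <chi_rho, chi_2> = (1/16)[1*(12)*conj(1) + 1*(4)*conj(1) + 2*(-2 + 2*sqrt(2))*conj(1) + 2*(0)*conj(1) + 2*(-2*sqrt(2) - 2)*conj(1) + 4*(-2)*conj(-1) + 4*(0)*conj(-1)]
      = (1/16)[(12) + (4) + (-4 + 4*sqrt(2)) + (0) + (-4*sqrt(2) - 4) + (8) + (0)] = 16/16 = 1
  <chi_rho, chi_3> = (1/16)[1*(12)*conj(1) + 1*(4)*conj(1) + 2*(-2 + 2*sqrt(2))*conj(-1) + 2*(0)*conj(1) + 2*(-2*sqrt(2) - 2)*conj(-1) + 4*(-2)*conj(1) + 4*(0)*conj(-1)]
      = (1/16)[(12) + (4) + (4 - 4*sqrt(2)) + (0) + (4 + 4*sqrt(2)) + (-8) + (0)] = 16/16 = 1
  <chi_rho, chi_4> = (1/16)[1*(12)*conj(1) + 1*(4)*conj(1) + 2*(-2 + 2*sqrt(2))*conj(-1) + 2*(0)*conj(1) + 2*(-2*sqrt(2) - 2)*conj(-1) + 4*(-2)*conj(-1) + 4*(0)*conj(1)]
      = (1/16)[(12) + (4) + (4 - 4*sqrt(2)) + (0) + (4 + 4*sqrt(2)) + (8) + (0)] = 32/16 = 2
  <chi_rho, chi_5> = (1/16)[1*(12)*conj(2) + 1*(4)*conj(-2) + 2*(-2 + 2*sqrt(2))*conj(sqrt(2)) + 2*(0)*conj(0) + 2*(-2*sqrt(2) - 2)*conj(-sqrt(2)) + 4*(-2)*conj(0) + 4*(0)*conj(0)]
      = (1/16)[(24) + (-8) + (8 - 4*sqrt(2)) + (0) + (4*sqrt(2) + 8) + (0) + (0)] = 32/16 = 2
  <chi_rho, chi_6> = (1/16)[1*(12)*conj(2) + 1*(4)*conj(2) + 2*(-2 + 2*sqrt(2))*conj(0) + 2*(0)*conj(-2) + 2*(-2*sqrt(2) - 2)*conj(0) + 4*(-2)*conj(0) + 4*(0)*conj(0)]
      = (1/16)[(24) + (8) + (0) + (0) + (0) + (0) + (0)] = 32/16 = 2
  <chi_rho, chi_7> = (1/16)[1*(12)*conj(2) + 1*(4)*conj(-2) + 2*(-2 + 2*sqrt(2))*conj(-sqrt(2)) + 2*(0)*conj(0) + 2*(-2*sqrt(2) - 2)*conj(sqrt(2)) + 4*(-2)*conj(0) + 4*(0)*conj(0)]
      = (1/16)[(24) + (-8) + (-8 + 4*sqrt(2)) + (0) + (-8 - 4*sqrt(2)) + (0) + (0)] = 0/16 = 0
Dimension check: dim(rho) = sum (mult * dim) = 0*1 + 1*1 + 1*1 + 2*1 + 2*2 + 2*2 + 0*2 = 12 = chi_rho(e) = 12.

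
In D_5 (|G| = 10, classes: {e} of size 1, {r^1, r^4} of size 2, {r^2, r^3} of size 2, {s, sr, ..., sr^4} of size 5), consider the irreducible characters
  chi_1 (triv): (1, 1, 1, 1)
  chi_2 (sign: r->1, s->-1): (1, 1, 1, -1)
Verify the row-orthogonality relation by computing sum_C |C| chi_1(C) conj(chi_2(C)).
Sum = 0; so <chi_1, chi_2> = 0 (distinct irreducibles are orthogonal).

Reasoning: Compute term by term over conjugacy classes (|C| * chi_1(C) * conj(chi_2(C))):
  1*(1)*conj(1) + 2*(1)*conj(1) + 2*(1)*conj(1) + 5*(1)*conj(-1)
  = (1) + (2) + (2) + (-5)
  = 0.
Dividing by |G| = 10 gives 0/10 = 0, matching the row-orthogonality relation <chi_1, chi_2> = [chi_1 = chi_2].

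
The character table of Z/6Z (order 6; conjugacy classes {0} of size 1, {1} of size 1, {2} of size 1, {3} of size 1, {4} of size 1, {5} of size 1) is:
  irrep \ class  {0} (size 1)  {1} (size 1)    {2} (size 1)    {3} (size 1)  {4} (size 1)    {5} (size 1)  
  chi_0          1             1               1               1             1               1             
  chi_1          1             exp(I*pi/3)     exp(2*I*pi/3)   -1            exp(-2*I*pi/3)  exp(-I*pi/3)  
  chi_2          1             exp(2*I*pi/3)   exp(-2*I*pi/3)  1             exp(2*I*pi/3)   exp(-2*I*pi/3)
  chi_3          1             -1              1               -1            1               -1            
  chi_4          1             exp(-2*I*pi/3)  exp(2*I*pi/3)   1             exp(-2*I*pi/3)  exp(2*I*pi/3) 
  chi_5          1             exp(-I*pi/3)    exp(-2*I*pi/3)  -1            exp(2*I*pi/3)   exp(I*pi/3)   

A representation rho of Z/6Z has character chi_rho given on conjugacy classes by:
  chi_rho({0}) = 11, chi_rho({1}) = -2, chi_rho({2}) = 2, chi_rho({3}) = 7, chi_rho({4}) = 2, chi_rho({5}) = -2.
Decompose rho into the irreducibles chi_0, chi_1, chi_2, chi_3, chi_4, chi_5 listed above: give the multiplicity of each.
Multiplicities: chi_0: 3, chi_1: 0, chi_2: 3, chi_3: 2, chi_4: 3, chi_5: 0.

Reasoning: Use <chi_rho, chi> = (1/|G|) sum_C |C| * chi_rho(C) * conj(chi(C)) with |G| = 6 for each irreducible chi in the table:
  <chi_rho, chi_0> = (1/6)[1*(11)*conj(1) + 1*(-2)*conj(1) + 1*(2)*conj(1) + 1*(7)*conj(1) + 1*(2)*conj(1) + 1*(-2)*conj(1)]
      = (1/6)[(11) + (-2) + (2) + (7) + (2) + (-2)] = 18/6 = 3
  <chi_rho, chi_1> = (1/6)[1*(11)*conj(1) + 1*(-2)*conj(exp(I*pi/3)) + 1*(2)*conj(exp(2*I*pi/3)) + 1*(7)*conj(-1) + 1*(2)*conj(exp(-2*I*pi/3)) + 1*(-2)*conj(exp(-I*pi/3))]
      = (1/6)[(11) + (-3 + exp(-I*pi/3) + 3*exp(I*pi/3)) + (3 + 5*exp(-2*I*pi/3) + 3*exp(2*I*pi/3)) + (-7) + (3 + 3*exp(-2*I*pi/3) + 5*exp(2*I*pi/3)) + (-3 + 3*exp(-I*pi/3) + exp(I*pi/3))] = 0/6 = 0
  <chi_rho, chi_2> = (1/6)[1*(11)*conj(1) + 1*(-2)*conj(exp(2*I*pi/3)) + 1*(2)*conj(exp(-2*I*pi/3)) + 1*(7)*conj(1) + 1*(2)*conj(exp(2*I*pi/3)) + 1*(-2)*conj(exp(-2*I*pi/3))]
      = (1/6)[(11) + (3 + exp(-2*I*pi/3) + 3*exp(2*I*pi/3)) + (3 + 3*exp(-2*I*pi/3) + 5*exp(2*I*pi/3)) + (7) + (3 + 5*exp(-2*I*pi/3) + 3*exp(2*I*pi/3)) + (3 + 3*exp(-2*I*pi/3) + exp(2*I*pi/3))] = 18/6 = 3
  <chi_rho, chi_3> = (1/6)[1*(11)*conj(1) + 1*(-2)*conj(-1) + 1*(2)*conj(1) + 1*(7)*conj(-1) + 1*(2)*conj(1) + 1*(-2)*conj(-1)]
      = (1/6)[(11) + (2) + (2) + (-7) + (2) + (2)] = 12/6 = 2
  <chi_rho, chi_4> = (1/6)[1*(11)*conj(1) + 1*(-2)*conj(exp(-2*I*pi/3)) + 1*(2)*conj(exp(2*I*pi/3)) + 1*(7)*conj(1) + 1*(2)*conj(exp(-2*I*pi/3)) + 1*(-2)*conj(exp(2*I*pi/3))]
      = (1/6)[(11) + (3 + 3*exp(-2*I*pi/3) + exp(2*I*pi/3)) + (3 + 5*exp(-2*I*pi/3) + 3*exp(2*I*pi/3)) + (7) + (3 + 3*exp(-2*I*pi/3) + 5*exp(2*I*pi/3)) + (3 + exp(-2*I*pi/3) + 3*exp(2*I*pi/3))] = 18/6 = 3
  <chi_rho, chi_5> = (1/6)[1*(11)*conj(1) + 1*(-2)*conj(exp(-I*pi/3)) + 1*(2)*conj(exp(-2*I*pi/3)) + 1*(7)*conj(-1) + 1*(2)*conj(exp(2*I*pi/3)) + 1*(-2)*conj(exp(I*pi/3))]
      = (1/6)[(11) + (-3 + 3*exp(-I*pi/3) + exp(I*pi/3)) + (3 + 3*exp(-2*I*pi/3) + 5*exp(2*I*pi/3)) + (-7) + (3 + 5*exp(-2*I*pi/3) + 3*exp(2*I*pi/3)) + (-3 + exp(-I*pi/3) + 3*exp(I*pi/3))] = 0/6 = 0
(Exp terms are combined using exp(i*s)*conj(exp(i*t)) = exp(i*(s-t)), and sums of them are collapsed using the identity that for every m > 1 the m distinct m-th roots of unity sum to 0, e.g. 1 + exp(2*I*pi/3) + exp(-2*I*pi/3) = 0.)
Dimension check: dim(rho) = sum (mult * dim) = 3*1 + 0*1 + 3*1 + 2*1 + 3*1 + 0*1 = 11 = chi_rho(e) = 11.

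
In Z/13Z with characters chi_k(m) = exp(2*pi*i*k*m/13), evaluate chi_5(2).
chi_5(2) = zeta_13^10 = exp(-6*I*pi/13)

chi_5(2) = zeta_13^(5*2) = zeta_13^10. Since zeta_13^13 = 1, this equals zeta_13^10 = exp(2*pi*i*10/13) = exp(-6*I*pi/13).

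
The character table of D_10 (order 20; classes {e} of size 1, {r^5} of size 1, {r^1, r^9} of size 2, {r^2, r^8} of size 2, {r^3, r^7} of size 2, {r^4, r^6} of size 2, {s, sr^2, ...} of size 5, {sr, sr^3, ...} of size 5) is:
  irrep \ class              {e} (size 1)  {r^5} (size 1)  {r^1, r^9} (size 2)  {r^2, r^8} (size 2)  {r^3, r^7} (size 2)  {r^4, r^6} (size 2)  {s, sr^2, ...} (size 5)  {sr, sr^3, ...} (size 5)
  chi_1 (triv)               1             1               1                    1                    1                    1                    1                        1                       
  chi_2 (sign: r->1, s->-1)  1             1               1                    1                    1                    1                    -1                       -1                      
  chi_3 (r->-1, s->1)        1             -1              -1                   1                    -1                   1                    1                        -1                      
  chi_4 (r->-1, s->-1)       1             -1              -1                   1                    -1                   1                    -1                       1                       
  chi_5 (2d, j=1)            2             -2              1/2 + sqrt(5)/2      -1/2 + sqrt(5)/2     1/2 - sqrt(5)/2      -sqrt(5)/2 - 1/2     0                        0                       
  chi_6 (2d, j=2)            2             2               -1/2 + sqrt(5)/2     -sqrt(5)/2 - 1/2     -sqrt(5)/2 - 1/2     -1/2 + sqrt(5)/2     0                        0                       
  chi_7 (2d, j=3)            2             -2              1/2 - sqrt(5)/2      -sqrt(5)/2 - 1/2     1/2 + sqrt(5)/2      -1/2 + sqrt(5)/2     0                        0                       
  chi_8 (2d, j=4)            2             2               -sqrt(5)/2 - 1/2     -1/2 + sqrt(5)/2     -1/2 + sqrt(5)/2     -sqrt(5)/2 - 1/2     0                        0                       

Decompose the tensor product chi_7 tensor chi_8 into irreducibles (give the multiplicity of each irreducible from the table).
chi_7 tensor chi_8 = chi_5 + chi_7 (all other irreducibles have multiplicity 0).

Details: The character of a tensor product is the pointwise product (chi_7 * chi_8)(C) = chi_7(C) * chi_8(C):
  {e}: (2)*(2), {r^5}: (-2)*(2), {r^1, r^9}: (1/2 - sqrt(5)/2)*(-sqrt(5)/2 - 1/2), {r^2, r^8}: (-sqrt(5)/2 - 1/2)*(-1/2 + sqrt(5)/2), {r^3, r^7}: (1/2 + sqrt(5)/2)*(-1/2 + sqrt(5)/2), {r^4, r^6}: (-1/2 + sqrt(5)/2)*(-sqrt(5)/2 - 1/2), {s, sr^2, ...}: (0)*(0), {sr, sr^3, ...}: (0)*(0)
so (chi_7 * chi_8) takes values
  {e} -> 4, {r^5} -> -4, {r^1, r^9} -> 1, {r^2, r^8} -> -1, {r^3, r^7} -> 1, {r^4, r^6} -> -1, {s, sr^2, ...} -> 0, {sr, sr^3, ...} -> 0.
Now take the inner product of this character with each irreducible chi from the table, <chi_7*chi_8, chi> = (1/20) sum_C |C| (chi_7*chi_8)(C) conj(chi(C)):
  <chi_7*chi_8, chi_1> = (1/20)[1*(4)*conj(1) + 1*(-4)*conj(1) + 2*(1)*conj(1) + 2*(-1)*conj(1) + 2*(1)*conj(1) + 2*(-1)*conj(1) + 5*(0)*conj(1) + 5*(0)*conj(1)]
      = (1/20)[(4) + (-4) + (2) + (-2) + (2) + (-2) + (0) + (0)] = 0/20 = 0
  <chi_7*chi_8, chi_2> = (1/20)[1*(4)*conj(1) + 1*(-4)*conj(1) + 2*(1)*conj(1) + 2*(-1)*conj(1) + 2*(1)*conj(1) + 2*(-1)*conj(1) + 5*(0)*conj(-1) + 5*(0)*conj(-1)]
      = (1/20)[(4) + (-4) + (2) + (-2) + (2) + (-2) + (0) + (0)] = 0/20 = 0
  <chi_7*chi_8, chi_3> = (1/20)[1*(4)*conj(1) + 1*(-4)*conj(-1) + 2*(1)*conj(-1) + 2*(-1)*conj(1) + 2*(1)*conj(-1) + 2*(-1)*conj(1) + 5*(0)*conj(1) + 5*(0)*conj(-1)]
      = (1/20)[(4) + (4) + (-2) + (-2) + (-2) + (-2) + (0) + (0)] = 0/20 = 0
  <chi_7*chi_8, chi_4> = (1/20)[1*(4)*conj(1) + 1*(-4)*conj(-1) + 2*(1)*conj(-1) + 2*(-1)*conj(1) + 2*(1)*conj(-1) + 2*(-1)*conj(1) + 5*(0)*conj(-1) + 5*(0)*conj(1)]
      = (1/20)[(4) + (4) + (-2) + (-2) + (-2) + (-2) + (0) + (0)] = 0/20 = 0
  <chi_7*chi_8, chi_5> = (1/20)[1*(4)*conj(2) + 1*(-4)*conj(-2) + 2*(1)*conj(1/2 + sqrt(5)/2) + 2*(-1)*conj(-1/2 + sqrt(5)/2) + 2*(1)*conj(1/2 - sqrt(5)/2) + 2*(-1)*conj(-sqrt(5)/2 - 1/2) + 5*(0)*conj(0) + 5*(0)*conj(0)]
      = (1/20)[(8) + (8) + (1 + sqrt(5)) + (1 - sqrt(5)) + (1 - sqrt(5)) + (1 + sqrt(5)) + (0) + (0)] = 20/20 = 1
  <chi_7*chi_8, chi_6> = (1/20)[1*(4)*conj(2) + 1*(-4)*conj(2) + 2*(1)*conj(-1/2 + sqrt(5)/2) + 2*(-1)*conj(-sqrt(5)/2 - 1/2) + 2*(1)*conj(-sqrt(5)/2 - 1/2) + 2*(-1)*conj(-1/2 + sqrt(5)/2) + 5*(0)*conj(0) + 5*(0)*conj(0)]
      = (1/20)[(8) + (-8) + (-1 + sqrt(5)) + (1 + sqrt(5)) + (-sqrt(5) - 1) + (1 - sqrt(5)) + (0) + (0)] = 0/20 = 0
  <chi_7*chi_8, chi_7> = (1/20)[1*(4)*conj(2) + 1*(-4)*conj(-2) + 2*(1)*conj(1/2 - sqrt(5)/2) + 2*(-1)*conj(-sqrt(5)/2 - 1/2) + 2*(1)*conj(1/2 + sqrt(5)/2) + 2*(-1)*conj(-1/2 + sqrt(5)/2) + 5*(0)*conj(0) + 5*(0)*conj(0)]
      = (1/20)[(8) + (8) + (1 - sqrt(5)) + (1 + sqrt(5)) + (1 + sqrt(5)) + (1 - sqrt(5)) + (0) + (0)] = 20/20 = 1
  <chi_7*chi_8, chi_8> = (1/20)[1*(4)*conj(2) + 1*(-4)*conj(2) + 2*(1)*conj(-sqrt(5)/2 - 1/2) + 2*(-1)*conj(-1/2 + sqrt(5)/2) + 2*(1)*conj(-1/2 + sqrt(5)/2) + 2*(-1)*conj(-sqrt(5)/2 - 1/2) + 5*(0)*conj(0) + 5*(0)*conj(0)]
      = (1/20)[(8) + (-8) + (-sqrt(5) - 1) + (1 - sqrt(5)) + (-1 + sqrt(5)) + (1 + sqrt(5)) + (0) + (0)] = 0/20 = 0
Hence the multiplicities are chi_5: 1, chi_7: 1. Dimension check: dim(chi_7)*dim(chi_8) = 2*2 = 4 and sum (mult * dim) = 1*2 + 1*2 = 4.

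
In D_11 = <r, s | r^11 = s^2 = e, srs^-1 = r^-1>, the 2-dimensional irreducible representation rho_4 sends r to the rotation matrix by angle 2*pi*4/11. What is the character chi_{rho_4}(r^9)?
chi_{rho_4}(r^9) = 2*cos(2*pi*4*9/11) = -2*cos(5*pi/11)

Explanation: rho_4(r^9) is rotation by angle 2*pi*4*9/11, whose trace is 2*cos(2*pi*4*9/11) = -2*cos(5*pi/11).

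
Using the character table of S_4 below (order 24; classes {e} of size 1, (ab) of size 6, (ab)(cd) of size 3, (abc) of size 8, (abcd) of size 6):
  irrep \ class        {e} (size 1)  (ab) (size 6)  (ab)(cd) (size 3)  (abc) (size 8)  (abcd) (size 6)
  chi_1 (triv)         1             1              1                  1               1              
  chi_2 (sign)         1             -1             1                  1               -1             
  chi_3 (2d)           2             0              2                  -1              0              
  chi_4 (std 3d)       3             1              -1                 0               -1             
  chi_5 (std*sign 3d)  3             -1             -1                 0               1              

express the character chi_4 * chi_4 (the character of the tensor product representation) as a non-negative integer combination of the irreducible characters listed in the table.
chi_4 tensor chi_4 = chi_1 + chi_3 + chi_4 + chi_5 (all other irreducibles have multiplicity 0).

Justification: The character of a tensor product is the pointwise product (chi_4 * chi_4)(C) = chi_4(C) * chi_4(C):
  {e}: (3)*(3), (ab): (1)*(1), (ab)(cd): (-1)*(-1), (abc): (0)*(0), (abcd): (-1)*(-1)
so (chi_4 * chi_4) takes values
  {e} -> 9, (ab) -> 1, (ab)(cd) -> 1, (abc) -> 0, (abcd) -> 1.
Now take the inner product of this character with each irreducible chi from the table, <chi_4*chi_4, chi> = (1/24) sum_C |C| (chi_4*chi_4)(C) conj(chi(C)):
  <chi_4*chi_4, chi_1> = (1/24)[1*(9)*conj(1) + 6*(1)*conj(1) + 3*(1)*conj(1) + 8*(0)*conj(1) + 6*(1)*conj(1)]
      = (1/24)[(9) + (6) + (3) + (0) + (6)] = 24/24 = 1
  <chi_4*chi_4, chi_2> = (1/24)[1*(9)*conj(1) + 6*(1)*conj(-1) + 3*(1)*conj(1) + 8*(0)*conj(1) + 6*(1)*conj(-1)]
      = (1/24)[(9) + (-6) + (3) + (0) + (-6)] = 0/24 = 0
  <chi_4*chi_4, chi_3> = (1/24)[1*(9)*conj(2) + 6*(1)*conj(0) + 3*(1)*conj(2) + 8*(0)*conj(-1) + 6*(1)*conj(0)]
      = (1/24)[(18) + (0) + (6) + (0) + (0)] = 24/24 = 1
  <chi_4*chi_4, chi_4> = (1/24)[1*(9)*conj(3) + 6*(1)*conj(1) + 3*(1)*conj(-1) + 8*(0)*conj(0) + 6*(1)*conj(-1)]
      = (1/24)[(27) + (6) + (-3) + (0) + (-6)] = 24/24 = 1
  <chi_4*chi_4, chi_5> = (1/24)[1*(9)*conj(3) + 6*(1)*conj(-1) + 3*(1)*conj(-1) + 8*(0)*conj(0) + 6*(1)*conj(1)]
      = (1/24)[(27) + (-6) + (-3) + (0) + (6)] = 24/24 = 1
Hence the multiplicities are chi_1: 1, chi_3: 1, chi_4: 1, chi_5: 1. Dimension check: dim(chi_4)*dim(chi_4) = 3*3 = 9 and sum (mult * dim) = 1*1 + 1*2 + 1*3 + 1*3 = 9.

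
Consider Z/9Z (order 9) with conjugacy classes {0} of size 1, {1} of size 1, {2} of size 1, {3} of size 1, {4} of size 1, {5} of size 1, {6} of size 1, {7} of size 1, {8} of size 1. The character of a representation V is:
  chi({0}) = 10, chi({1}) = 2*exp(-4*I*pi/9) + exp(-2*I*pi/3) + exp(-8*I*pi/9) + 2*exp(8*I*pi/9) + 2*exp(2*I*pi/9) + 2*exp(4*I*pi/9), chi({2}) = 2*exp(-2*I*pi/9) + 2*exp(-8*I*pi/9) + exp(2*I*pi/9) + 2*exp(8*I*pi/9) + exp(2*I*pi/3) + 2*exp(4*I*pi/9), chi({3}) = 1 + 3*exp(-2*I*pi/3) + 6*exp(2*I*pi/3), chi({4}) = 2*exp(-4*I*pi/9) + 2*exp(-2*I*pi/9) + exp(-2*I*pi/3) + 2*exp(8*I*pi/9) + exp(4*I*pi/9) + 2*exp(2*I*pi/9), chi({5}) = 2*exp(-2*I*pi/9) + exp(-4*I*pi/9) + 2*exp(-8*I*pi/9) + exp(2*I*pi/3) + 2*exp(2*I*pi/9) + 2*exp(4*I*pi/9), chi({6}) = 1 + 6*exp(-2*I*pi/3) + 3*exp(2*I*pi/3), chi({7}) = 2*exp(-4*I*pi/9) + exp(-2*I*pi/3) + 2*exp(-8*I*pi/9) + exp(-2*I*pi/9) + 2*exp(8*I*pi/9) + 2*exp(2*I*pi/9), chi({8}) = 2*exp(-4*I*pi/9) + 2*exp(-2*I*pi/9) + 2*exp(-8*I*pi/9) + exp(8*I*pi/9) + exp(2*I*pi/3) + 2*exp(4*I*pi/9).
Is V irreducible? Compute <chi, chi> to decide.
Not irreducible (reducible): <chi, chi> = 18 > 1.

Working: <chi, chi> = (1/|G|) sum_C |C| * |chi(C)|^2 = (1/9)[1*|10|^2 + 1*|2*exp(-4*I*pi/9) + exp(-2*I*pi/3) + exp(-8*I*pi/9) + 2*exp(8*I*pi/9) + 2*exp(2*I*pi/9) + 2*exp(4*I*pi/9)|^2 + 1*|2*exp(-2*I*pi/9) + 2*exp(-8*I*pi/9) + exp(2*I*pi/9) + 2*exp(8*I*pi/9) + exp(2*I*pi/3) + 2*exp(4*I*pi/9)|^2 + 1*|1 + 3*exp(-2*I*pi/3) + 6*exp(2*I*pi/3)|^2 + 1*|2*exp(-4*I*pi/9) + 2*exp(-2*I*pi/9) + exp(-2*I*pi/3) + 2*exp(8*I*pi/9) + exp(4*I*pi/9) + 2*exp(2*I*pi/9)|^2 + 1*|2*exp(-2*I*pi/9) + exp(-4*I*pi/9) + 2*exp(-8*I*pi/9) + exp(2*I*pi/3) + 2*exp(2*I*pi/9) + 2*exp(4*I*pi/9)|^2 + 1*|1 + 6*exp(-2*I*pi/3) + 3*exp(2*I*pi/3)|^2 + 1*|2*exp(-4*I*pi/9) + exp(-2*I*pi/3) + 2*exp(-8*I*pi/9) + exp(-2*I*pi/9) + 2*exp(8*I*pi/9) + 2*exp(2*I*pi/9)|^2 + 1*|2*exp(-4*I*pi/9) + 2*exp(-2*I*pi/9) + 2*exp(-8*I*pi/9) + exp(8*I*pi/9) + exp(2*I*pi/3) + 2*exp(4*I*pi/9)|^2]
  = (1/9)[(100) + (18 + 14*exp(-2*I*pi/3) + 8*exp(-4*I*pi/9) + 9*exp(-2*I*pi/9) + 10*exp(-8*I*pi/9) + 10*exp(8*I*pi/9) + 9*exp(2*I*pi/9) + 8*exp(4*I*pi/9) + 14*exp(2*I*pi/3)) + (18 + 14*exp(-2*I*pi/3) + 9*exp(-4*I*pi/9) + 10*exp(-2*I*pi/9) + 8*exp(-8*I*pi/9) + 8*exp(8*I*pi/9) + 10*exp(2*I*pi/9) + 9*exp(4*I*pi/9) + 14*exp(2*I*pi/3)) + (19) + (18 + 14*exp(-2*I*pi/3) + 10*exp(-4*I*pi/9) + 8*exp(-2*I*pi/9) + 9*exp(-8*I*pi/9) + 9*exp(8*I*pi/9) + 8*exp(2*I*pi/9) + 10*exp(4*I*pi/9) + 14*exp(2*I*pi/3)) + (18 + 14*exp(-2*I*pi/3) + 10*exp(-4*I*pi/9) + 8*exp(-2*I*pi/9) + 9*exp(-8*I*pi/9) + 9*exp(8*I*pi/9) + 8*exp(2*I*pi/9) + 10*exp(4*I*pi/9) + 14*exp(2*I*pi/3)) + (19) + (18 + 14*exp(-2*I*pi/3) + 9*exp(-4*I*pi/9) + 10*exp(-2*I*pi/9) + 8*exp(-8*I*pi/9) + 8*exp(8*I*pi/9) + 10*exp(2*I*pi/9) + 9*exp(4*I*pi/9) + 14*exp(2*I*pi/3)) + (18 + 14*exp(-2*I*pi/3) + 8*exp(-4*I*pi/9) + 9*exp(-2*I*pi/9) + 10*exp(-8*I*pi/9) + 10*exp(8*I*pi/9) + 9*exp(2*I*pi/9) + 8*exp(4*I*pi/9) + 14*exp(2*I*pi/3))] = 162/9 = 18.
(Exp terms are combined using exp(i*s)*conj(exp(i*t)) = exp(i*(s-t)), and sums of them are collapsed using the identity that for every m > 1 the m distinct m-th roots of unity sum to 0, e.g. 1 + exp(2*I*pi/3) + exp(-2*I*pi/3) = 0.)
A character is irreducible iff <chi, chi> = 1, so this representation is reducible.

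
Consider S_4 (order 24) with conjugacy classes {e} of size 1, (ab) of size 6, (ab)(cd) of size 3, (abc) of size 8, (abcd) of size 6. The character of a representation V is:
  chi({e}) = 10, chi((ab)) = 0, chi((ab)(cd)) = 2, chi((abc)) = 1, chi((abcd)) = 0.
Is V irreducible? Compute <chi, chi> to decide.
Not irreducible (reducible): <chi, chi> = 5 > 1.

Proof sketch: <chi, chi> = (1/|G|) sum_C |C| * |chi(C)|^2 = (1/24)[1*|10|^2 + 6*|0|^2 + 3*|2|^2 + 8*|1|^2 + 6*|0|^2]
  = (1/24)[(100) + (0) + (12) + (8) + (0)] = 120/24 = 5.
A character is irreducible iff <chi, chi> = 1, so this representation is reducible.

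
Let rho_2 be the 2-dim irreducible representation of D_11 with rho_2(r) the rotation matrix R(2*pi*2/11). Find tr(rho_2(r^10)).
chi_{rho_2}(r^10) = 2*cos(2*pi*2*10/11) = 2*cos(4*pi/11)

Solution. rho_2(r^10) is rotation by angle 2*pi*2*10/11, whose trace is 2*cos(2*pi*2*10/11) = 2*cos(4*pi/11).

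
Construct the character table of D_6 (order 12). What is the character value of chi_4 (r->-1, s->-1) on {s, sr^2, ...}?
Conjugacy classes: {e} of size 1, {r^3} of size 1, {r^1, r^5} of size 2, {r^2, r^4} of size 2, {s, sr^2, ...} of size 3, {sr, sr^3, ...} of size 3.
Character table:
  irrep \ class              {e} (size 1)  {r^3} (size 1)  {r^1, r^5} (size 2)  {r^2, r^4} (size 2)  {s, sr^2, ...} (size 3)  {sr, sr^3, ...} (size 3)
  chi_1 (triv)               1             1               1                    1                    1                        1                       
  chi_2 (sign: r->1, s->-1)  1             1               1                    1                    -1                       -1                      
  chi_3 (r->-1, s->1)        1             -1              -1                   1                    1                        -1                      
  chi_4 (r->-1, s->-1)       1             -1              -1                   1                    -1                       1                       
  chi_5 (2d, j=1)            2             -2              1                    -1                   0                        0                       
  chi_6 (2d, j=2)            2             2               -1                   -1                   0                        0                       

Spot check: chi_4 (r->-1, s->-1) on {s, sr^2, ...} = -1.

Reasoning: D_6 has order 2*6 = 12 with 6 conjugacy classes, hence 6 irreducibles. Sum of squared dims 1 + 1 + 1 + 1 + 4 + 4 = 12 = |G|. Linear characters come from the abelianisation; the 2-dimensional irreps have character r^k -> 2*cos(2*pi*j*k/6), reflections -> 0.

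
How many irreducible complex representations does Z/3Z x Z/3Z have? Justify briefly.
9

Why: The number of irreducible complex representations of a finite group equals its number of conjugacy classes. Z/3Z x Z/3Z is abelian of order 9, so every element is its own conjugacy class: 9 classes, so Z/3Z x Z/3Z (order 9) has exactly 9 irreducible complex representations.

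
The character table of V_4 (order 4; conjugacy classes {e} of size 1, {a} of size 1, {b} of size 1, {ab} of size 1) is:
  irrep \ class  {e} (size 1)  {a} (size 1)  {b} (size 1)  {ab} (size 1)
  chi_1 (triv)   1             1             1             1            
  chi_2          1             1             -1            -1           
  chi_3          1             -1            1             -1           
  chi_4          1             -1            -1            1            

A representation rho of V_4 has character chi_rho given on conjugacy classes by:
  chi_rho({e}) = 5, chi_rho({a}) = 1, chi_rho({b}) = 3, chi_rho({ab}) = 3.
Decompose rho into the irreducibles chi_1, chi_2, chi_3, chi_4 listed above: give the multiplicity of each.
Multiplicities: chi_1: 3, chi_2: 0, chi_3: 1, chi_4: 1.

Explanation: Use <chi_rho, chi> = (1/|G|) sum_C |C| * chi_rho(C) * conj(chi(C)) with |G| = 4 for each irreducible chi in the table:
  <chi_rho, chi_1> = (1/4)[1*(5)*conj(1) + 1*(1)*conj(1) + 1*(3)*conj(1) + 1*(3)*conj(1)]
      = (1/4)[(5) + (1) + (3) + (3)] = 12/4 = 3
  <chi_rho, chi_2> = (1/4)[1*(5)*conj(1) + 1*(1)*conj(1) + 1*(3)*conj(-1) + 1*(3)*conj(-1)]
      = (1/4)[(5) + (1) + (-3) + (-3)] = 0/4 = 0
  <chi_rho, chi_3> = (1/4)[1*(5)*conj(1) + 1*(1)*conj(-1) + 1*(3)*conj(1) + 1*(3)*conj(-1)]
      = (1/4)[(5) + (-1) + (3) + (-3)] = 4/4 = 1
  <chi_rho, chi_4> = (1/4)[1*(5)*conj(1) + 1*(1)*conj(-1) + 1*(3)*conj(-1) + 1*(3)*conj(1)]
      = (1/4)[(5) + (-1) + (-3) + (3)] = 4/4 = 1
Dimension check: dim(rho) = sum (mult * dim) = 3*1 + 0*1 + 1*1 + 1*1 = 5 = chi_rho(e) = 5.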